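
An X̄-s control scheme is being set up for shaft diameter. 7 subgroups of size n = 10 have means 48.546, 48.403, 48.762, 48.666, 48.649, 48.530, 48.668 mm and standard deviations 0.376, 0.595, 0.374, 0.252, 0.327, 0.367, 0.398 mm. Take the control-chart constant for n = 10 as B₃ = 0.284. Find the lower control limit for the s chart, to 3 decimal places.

0.109

s̄ = (0.376 + 0.595 + 0.374 + 0.252 + 0.327 + 0.367 + 0.398) / 7 = 0.3841
LCL_s = B₃·s̄ = 0.284 × 0.3841 = 0.1091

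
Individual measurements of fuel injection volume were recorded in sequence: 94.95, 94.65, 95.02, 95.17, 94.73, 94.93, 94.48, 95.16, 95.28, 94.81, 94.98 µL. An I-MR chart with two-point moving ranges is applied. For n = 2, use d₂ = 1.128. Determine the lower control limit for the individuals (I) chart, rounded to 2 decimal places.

94.03

X̄ = (94.95 + 94.65 + 95.02 + 95.17 + 94.73 + 94.93 + 94.48 + 95.16 + 95.28 + 94.81 + 94.98) / 11 = 94.9236
Moving ranges: 0.30, 0.37, 0.15, 0.44, 0.20, 0.45, 0.68, 0.12, 0.47, 0.17; M̄R̄ = 3.3500 / 10 = 0.3350
LCL = X̄ − 3·M̄R̄/d₂ = 94.9236 − 3 × 0.3350 / 1.128 = 94.0327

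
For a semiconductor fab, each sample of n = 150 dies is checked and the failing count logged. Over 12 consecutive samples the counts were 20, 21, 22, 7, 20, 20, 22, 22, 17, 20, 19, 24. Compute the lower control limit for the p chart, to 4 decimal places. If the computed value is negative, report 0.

0.0476

p̄ = Σdᵢ / (k·n) = 234 / (12 × 150) = 0.13000
LCL = p̄ − 3·√(p̄(1−p̄)/n) = 0.13000 − 3 × 0.02746 = 0.04762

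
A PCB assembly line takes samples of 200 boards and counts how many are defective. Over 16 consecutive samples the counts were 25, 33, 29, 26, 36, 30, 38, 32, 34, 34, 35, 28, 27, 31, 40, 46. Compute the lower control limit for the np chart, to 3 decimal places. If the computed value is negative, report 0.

17.050

p̄ = Σdᵢ / (k·n) = 524 / (16 × 200) = 0.16375
LCL = np̄ − 3·√(np̄(1−p̄)) = 32.7500 − 3 × 5.2333 = 17.0502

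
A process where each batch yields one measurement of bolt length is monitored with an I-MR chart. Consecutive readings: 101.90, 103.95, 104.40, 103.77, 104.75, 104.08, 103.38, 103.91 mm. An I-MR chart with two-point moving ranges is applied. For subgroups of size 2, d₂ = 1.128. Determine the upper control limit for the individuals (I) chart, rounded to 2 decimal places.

106.05

X̄ = (101.90 + 103.95 + 104.40 + 103.77 + 104.75 + 104.08 + 103.38 + 103.91) / 8 = 103.7675
Moving ranges: 2.05, 0.45, 0.63, 0.98, 0.67, 0.70, 0.53; M̄R̄ = 6.0100 / 7 = 0.8586
UCL = X̄ + 3·M̄R̄/d₂ = 103.7675 + 3 × 0.8586 / 1.128 = 106.0509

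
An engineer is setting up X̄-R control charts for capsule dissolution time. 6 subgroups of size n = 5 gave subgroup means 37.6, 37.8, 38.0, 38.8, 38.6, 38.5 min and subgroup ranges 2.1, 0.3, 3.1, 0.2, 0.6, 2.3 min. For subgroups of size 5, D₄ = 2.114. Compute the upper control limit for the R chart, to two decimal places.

3.03

R̄ = (2.1 + 0.3 + 3.1 + 0.2 + 0.6 + 2.3) / 6 = 8.6000 / 6 = 1.4333
UCL_R = D₄·R̄ = 2.114 × 1.4333 = 3.0301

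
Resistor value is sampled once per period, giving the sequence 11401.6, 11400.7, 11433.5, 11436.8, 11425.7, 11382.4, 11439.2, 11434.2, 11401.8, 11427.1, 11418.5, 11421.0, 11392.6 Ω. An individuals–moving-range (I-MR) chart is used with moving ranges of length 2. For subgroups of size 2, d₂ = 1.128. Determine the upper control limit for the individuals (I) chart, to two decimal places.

X̄ = (11401.6 + 11400.7 + 11433.5 + 11436.8 + 11425.7 + 11382.4 + 11439.2 + 11434.2 + 11401.8 + 11427.1 + 11418.5 + 11421.0 + 11392.6) / 13 = 11416.5462
Moving ranges: 0.9, 32.8, 3.3, 11.1, 43.3, 56.8, 5.0, 32.4, 25.3, 8.6, 2.5, 28.4; M̄R̄ = 250.4000 / 12 = 20.8667
UCL = X̄ + 3·M̄R̄/d₂ = 11416.5462 + 3 × 20.8667 / 1.128 = 11472.0426

11472.04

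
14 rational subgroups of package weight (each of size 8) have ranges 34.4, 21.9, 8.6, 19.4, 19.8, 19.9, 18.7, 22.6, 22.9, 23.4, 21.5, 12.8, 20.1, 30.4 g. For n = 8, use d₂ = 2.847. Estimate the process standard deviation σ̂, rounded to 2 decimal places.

R̄ = (34.4 + 21.9 + 8.6 + 19.4 + 19.8 + 19.9 + 18.7 + 22.6 + 22.9 + 23.4 + 21.5 + 12.8 + 20.1 + 30.4) / 14 = 21.1714
σ̂ = R̄ / d₂ = 21.1714 / 2.847 = 7.4364

7.44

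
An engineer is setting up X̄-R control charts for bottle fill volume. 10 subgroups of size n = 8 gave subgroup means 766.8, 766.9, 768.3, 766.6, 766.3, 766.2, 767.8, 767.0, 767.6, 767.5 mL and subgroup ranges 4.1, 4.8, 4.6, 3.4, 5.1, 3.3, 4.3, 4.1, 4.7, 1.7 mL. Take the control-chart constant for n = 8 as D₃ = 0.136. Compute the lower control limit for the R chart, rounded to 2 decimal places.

0.55

R̄ = (4.1 + 4.8 + 4.6 + 3.4 + 5.1 + 3.3 + 4.3 + 4.1 + 4.7 + 1.7) / 10 = 40.1000 / 10 = 4.0100
LCL_R = D₃·R̄ = 0.136 × 4.0100 = 0.5454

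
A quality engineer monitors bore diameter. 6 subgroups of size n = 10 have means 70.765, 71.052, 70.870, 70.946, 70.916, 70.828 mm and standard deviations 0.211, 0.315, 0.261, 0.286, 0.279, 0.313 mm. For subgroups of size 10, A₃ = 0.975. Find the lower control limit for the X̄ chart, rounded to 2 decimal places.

X̄̄ = (70.765 + 71.052 + 70.870 + 70.946 + 70.916 + 70.828) / 6 = 70.8962
s̄ = (0.211 + 0.315 + 0.261 + 0.286 + 0.279 + 0.313) / 6 = 0.2775
LCL = X̄̄ − A₃·s̄ = 70.8962 − 0.975 × 0.2775 = 70.6256

70.63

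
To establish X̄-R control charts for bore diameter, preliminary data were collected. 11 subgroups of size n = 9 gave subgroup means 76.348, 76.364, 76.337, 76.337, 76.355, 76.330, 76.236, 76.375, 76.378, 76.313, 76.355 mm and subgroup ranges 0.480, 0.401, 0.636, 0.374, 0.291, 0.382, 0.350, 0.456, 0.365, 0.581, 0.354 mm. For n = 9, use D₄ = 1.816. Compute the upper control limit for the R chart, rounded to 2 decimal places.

0.77

R̄ = (0.480 + 0.401 + 0.636 + 0.374 + 0.291 + 0.382 + 0.350 + 0.456 + 0.365 + 0.581 + 0.354) / 11 = 4.6700 / 11 = 0.4245
UCL_R = D₄·R̄ = 1.816 × 0.4245 = 0.7710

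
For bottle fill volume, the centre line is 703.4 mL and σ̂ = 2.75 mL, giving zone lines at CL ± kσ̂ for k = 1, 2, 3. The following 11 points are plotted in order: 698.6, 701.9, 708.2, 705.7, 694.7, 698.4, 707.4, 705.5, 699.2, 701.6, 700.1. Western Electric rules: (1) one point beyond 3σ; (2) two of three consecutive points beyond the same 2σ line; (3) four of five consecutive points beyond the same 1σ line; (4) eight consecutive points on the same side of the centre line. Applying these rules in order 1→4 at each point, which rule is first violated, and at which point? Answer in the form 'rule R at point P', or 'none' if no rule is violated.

Zone of each point (C = within 1σ̂, B = 1σ̂–2σ̂, A = 2σ̂–3σ̂, * = beyond 3σ̂; sign = side of CL): 1:-B, 2:-C, 3:+B, 4:+C, 5:-*, 6:-B, 7:+B, 8:+C, 9:-B, 10:-C, 11:-B
Rule 1 (one point beyond the 3σ limits) is satisfied at point 5.

rule 1 at point 5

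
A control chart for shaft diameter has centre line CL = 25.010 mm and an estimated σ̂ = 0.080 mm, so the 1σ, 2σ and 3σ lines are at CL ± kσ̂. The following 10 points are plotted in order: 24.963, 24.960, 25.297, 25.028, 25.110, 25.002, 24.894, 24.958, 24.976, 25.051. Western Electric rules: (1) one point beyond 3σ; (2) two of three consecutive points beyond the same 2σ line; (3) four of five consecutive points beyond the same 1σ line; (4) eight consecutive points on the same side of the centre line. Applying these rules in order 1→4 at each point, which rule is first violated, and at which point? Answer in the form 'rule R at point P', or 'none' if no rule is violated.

rule 1 at point 3

Zone of each point (C = within 1σ̂, B = 1σ̂–2σ̂, A = 2σ̂–3σ̂, * = beyond 3σ̂; sign = side of CL): 1:-C, 2:-C, 3:+*, 4:+C, 5:+B, 6:-C, 7:-B, 8:-C, 9:-C, 10:+C
Rule 1 (one point beyond the 3σ limits) is satisfied at point 3.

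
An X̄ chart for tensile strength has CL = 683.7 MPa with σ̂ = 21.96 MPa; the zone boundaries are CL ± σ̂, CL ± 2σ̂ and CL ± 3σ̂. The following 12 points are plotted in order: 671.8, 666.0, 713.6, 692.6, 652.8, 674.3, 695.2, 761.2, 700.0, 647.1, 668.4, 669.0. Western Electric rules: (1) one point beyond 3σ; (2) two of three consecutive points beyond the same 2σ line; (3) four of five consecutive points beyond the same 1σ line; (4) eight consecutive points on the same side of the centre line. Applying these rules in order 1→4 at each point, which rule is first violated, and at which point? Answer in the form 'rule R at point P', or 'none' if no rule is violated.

Zone of each point (C = within 1σ̂, B = 1σ̂–2σ̂, A = 2σ̂–3σ̂, * = beyond 3σ̂; sign = side of CL): 1:-C, 2:-C, 3:+B, 4:+C, 5:-B, 6:-C, 7:+C, 8:+*, 9:+C, 10:-B, 11:-C, 12:-C
Rule 1 (one point beyond the 3σ limits) is satisfied at point 8.

rule 1 at point 8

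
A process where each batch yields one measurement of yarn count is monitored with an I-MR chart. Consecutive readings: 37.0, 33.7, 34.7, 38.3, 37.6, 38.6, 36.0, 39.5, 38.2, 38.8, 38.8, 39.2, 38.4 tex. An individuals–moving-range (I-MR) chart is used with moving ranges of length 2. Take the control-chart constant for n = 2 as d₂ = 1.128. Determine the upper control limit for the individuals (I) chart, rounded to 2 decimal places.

X̄ = (37.0 + 33.7 + 34.7 + 38.3 + 37.6 + 38.6 + 36.0 + 39.5 + 38.2 + 38.8 + 38.8 + 39.2 + 38.4) / 13 = 37.6000
Moving ranges: 3.3, 1.0, 3.6, 0.7, 1.0, 2.6, 3.5, 1.3, 0.6, 0.0, 0.4, 0.8; M̄R̄ = 18.8000 / 12 = 1.5667
UCL = X̄ + 3·M̄R̄/d₂ = 37.6000 + 3 × 1.5667 / 1.128 = 41.7667

41.77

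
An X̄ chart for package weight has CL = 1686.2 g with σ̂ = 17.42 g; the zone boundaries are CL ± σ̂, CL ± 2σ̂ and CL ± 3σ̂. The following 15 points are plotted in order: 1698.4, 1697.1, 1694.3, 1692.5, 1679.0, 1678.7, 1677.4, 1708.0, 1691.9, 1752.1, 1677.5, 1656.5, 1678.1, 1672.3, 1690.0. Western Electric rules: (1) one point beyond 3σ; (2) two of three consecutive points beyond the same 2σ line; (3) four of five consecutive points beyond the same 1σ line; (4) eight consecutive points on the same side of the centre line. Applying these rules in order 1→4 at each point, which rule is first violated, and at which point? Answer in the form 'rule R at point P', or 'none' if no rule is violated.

rule 1 at point 10

Zone of each point (C = within 1σ̂, B = 1σ̂–2σ̂, A = 2σ̂–3σ̂, * = beyond 3σ̂; sign = side of CL): 1:+C, 2:+C, 3:+C, 4:+C, 5:-C, 6:-C, 7:-C, 8:+B, 9:+C, 10:+*, 11:-C, 12:-B, 13:-C, 14:-C, 15:+C
Rule 1 (one point beyond the 3σ limits) is satisfied at point 10.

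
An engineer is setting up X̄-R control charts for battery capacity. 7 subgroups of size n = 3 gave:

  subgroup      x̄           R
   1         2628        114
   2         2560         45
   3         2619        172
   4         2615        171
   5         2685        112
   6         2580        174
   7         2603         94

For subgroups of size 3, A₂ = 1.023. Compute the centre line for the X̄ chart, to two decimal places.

2612.86

X̄̄ = (2628 + 2560 + 2619 + 2615 + 2685 + 2580 + 2603) / 7 = 18290.0000 / 7 = 2612.8571
CL = X̄̄ = 2612.8571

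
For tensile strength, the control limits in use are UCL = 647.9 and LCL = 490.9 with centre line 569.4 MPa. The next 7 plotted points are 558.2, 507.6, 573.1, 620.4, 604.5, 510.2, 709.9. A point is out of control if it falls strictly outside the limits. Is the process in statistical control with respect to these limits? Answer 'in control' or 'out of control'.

Compare each point to [490.9, 647.9]: sample 7 = 709.9 > UCL.

out of control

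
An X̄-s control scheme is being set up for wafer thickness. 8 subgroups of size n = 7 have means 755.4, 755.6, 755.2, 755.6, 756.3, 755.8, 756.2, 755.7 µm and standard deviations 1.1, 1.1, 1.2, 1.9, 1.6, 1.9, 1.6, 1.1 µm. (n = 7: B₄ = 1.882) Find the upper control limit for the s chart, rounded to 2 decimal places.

s̄ = (1.1 + 1.1 + 1.2 + 1.9 + 1.6 + 1.9 + 1.6 + 1.1) / 8 = 1.4375
UCL_s = B₄·s̄ = 1.882 × 1.4375 = 2.7054

2.71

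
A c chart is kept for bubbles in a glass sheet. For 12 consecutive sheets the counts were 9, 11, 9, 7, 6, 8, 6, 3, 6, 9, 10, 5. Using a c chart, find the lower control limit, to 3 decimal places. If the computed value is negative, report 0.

0.000

c̄ = (9 + 11 + 9 + 7 + 6 + 8 + 6 + 3 + 6 + 9 + 10 + 5) / 12 = 89 / 12 = 7.4167
LCL = c̄ − 3√c̄ = 7.4167 − 3 × 2.7234 = -0.7534 → 0 (cannot be negative)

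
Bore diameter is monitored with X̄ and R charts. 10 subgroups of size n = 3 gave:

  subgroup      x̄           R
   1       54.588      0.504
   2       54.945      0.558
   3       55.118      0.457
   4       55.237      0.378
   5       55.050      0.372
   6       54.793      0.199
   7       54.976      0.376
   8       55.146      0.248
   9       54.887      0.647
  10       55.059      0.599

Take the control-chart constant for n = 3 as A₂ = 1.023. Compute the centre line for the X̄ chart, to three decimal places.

54.980

X̄̄ = (54.588 + 54.945 + 55.118 + 55.237 + 55.050 + 54.793 + 54.976 + 55.146 + 54.887 + 55.059) / 10 = 549.7990 / 10 = 54.9799
CL = X̄̄ = 54.9799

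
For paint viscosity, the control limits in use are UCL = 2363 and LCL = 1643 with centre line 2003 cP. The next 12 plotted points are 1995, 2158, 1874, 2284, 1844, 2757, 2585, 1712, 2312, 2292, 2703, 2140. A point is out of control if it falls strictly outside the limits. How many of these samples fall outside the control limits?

Compare each point to [1643, 2363]: sample 6 = 2757 > UCL; sample 7 = 2585 > UCL; sample 11 = 2703 > UCL.

3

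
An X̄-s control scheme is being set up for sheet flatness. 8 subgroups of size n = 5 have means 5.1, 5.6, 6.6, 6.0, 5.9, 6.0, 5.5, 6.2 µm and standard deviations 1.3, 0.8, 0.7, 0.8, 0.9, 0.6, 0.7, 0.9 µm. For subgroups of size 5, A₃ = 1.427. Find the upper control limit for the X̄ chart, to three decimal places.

X̄̄ = (5.1 + 5.6 + 6.6 + 6.0 + 5.9 + 6.0 + 5.5 + 6.2) / 8 = 5.8625
s̄ = (1.3 + 0.8 + 0.7 + 0.8 + 0.9 + 0.6 + 0.7 + 0.9) / 8 = 0.8375
UCL = X̄̄ + A₃·s̄ = 5.8625 + 1.427 × 0.8375 = 7.0576

7.058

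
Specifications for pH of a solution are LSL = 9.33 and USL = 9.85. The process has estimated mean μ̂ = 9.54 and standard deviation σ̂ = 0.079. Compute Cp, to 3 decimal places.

1.097

Cp = (USL − LSL) / (6σ̂) = (9.85 − 9.33) / (6 × 0.079) = 0.5200 / 0.4740 = 1.0970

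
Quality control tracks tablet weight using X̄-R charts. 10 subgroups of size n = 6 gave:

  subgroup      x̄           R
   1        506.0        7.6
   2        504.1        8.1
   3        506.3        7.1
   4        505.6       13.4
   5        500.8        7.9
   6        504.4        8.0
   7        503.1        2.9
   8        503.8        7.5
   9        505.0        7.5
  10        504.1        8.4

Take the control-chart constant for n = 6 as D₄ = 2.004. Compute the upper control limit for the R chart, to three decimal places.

15.711

R̄ = (7.6 + 8.1 + 7.1 + 13.4 + 7.9 + 8.0 + 2.9 + 7.5 + 7.5 + 8.4) / 10 = 78.4000 / 10 = 7.8400
UCL_R = D₄·R̄ = 2.004 × 7.8400 = 15.7114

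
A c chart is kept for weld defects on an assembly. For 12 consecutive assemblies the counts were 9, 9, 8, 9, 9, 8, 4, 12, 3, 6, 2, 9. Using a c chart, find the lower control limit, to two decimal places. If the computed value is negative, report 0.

c̄ = (9 + 9 + 8 + 9 + 9 + 8 + 4 + 12 + 3 + 6 + 2 + 9) / 12 = 88 / 12 = 7.3333
LCL = c̄ − 3√c̄ = 7.3333 − 3 × 2.7080 = -0.7907 → 0 (cannot be negative)

0.00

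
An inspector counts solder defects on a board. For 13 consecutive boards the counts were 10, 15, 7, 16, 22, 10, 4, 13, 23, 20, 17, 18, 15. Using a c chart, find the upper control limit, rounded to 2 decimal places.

26.08

c̄ = (10 + 15 + 7 + 16 + 22 + 10 + 4 + 13 + 23 + 20 + 17 + 18 + 15) / 13 = 190 / 13 = 14.6154
UCL = c̄ + 3√c̄ = 14.6154 + 3 × √14.6154 = 14.6154 + 3 × 3.8230 = 26.0844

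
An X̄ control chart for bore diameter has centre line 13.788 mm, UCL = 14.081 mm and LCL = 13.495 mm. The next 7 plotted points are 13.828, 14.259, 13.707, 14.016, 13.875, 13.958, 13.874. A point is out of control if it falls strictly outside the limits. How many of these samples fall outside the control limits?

1

Compare each point to [13.495, 14.081]: sample 2 = 14.259 > UCL.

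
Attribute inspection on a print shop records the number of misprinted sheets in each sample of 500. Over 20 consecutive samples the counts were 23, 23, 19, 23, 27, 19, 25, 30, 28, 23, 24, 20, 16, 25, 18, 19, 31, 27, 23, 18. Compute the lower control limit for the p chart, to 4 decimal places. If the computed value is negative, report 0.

0.0180

p̄ = Σdᵢ / (k·n) = 461 / (20 × 500) = 0.04610
LCL = p̄ − 3·√(p̄(1−p̄)/n) = 0.04610 − 3 × 0.00938 = 0.01797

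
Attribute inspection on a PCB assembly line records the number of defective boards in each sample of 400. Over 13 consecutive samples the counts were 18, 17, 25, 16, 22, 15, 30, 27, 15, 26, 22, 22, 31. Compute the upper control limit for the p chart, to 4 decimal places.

0.0892

p̄ = Σdᵢ / (k·n) = 286 / (13 × 400) = 0.05500
UCL = p̄ + 3·√(p̄(1−p̄)/n) = 0.05500 + 3 × √(0.05500×0.94500/400) = 0.05500 + 3 × 0.01140 = 0.08920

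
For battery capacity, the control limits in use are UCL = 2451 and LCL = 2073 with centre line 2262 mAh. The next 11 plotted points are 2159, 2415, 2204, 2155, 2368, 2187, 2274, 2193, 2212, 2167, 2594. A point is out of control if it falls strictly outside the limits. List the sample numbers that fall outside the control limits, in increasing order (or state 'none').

11

Compare each point to [2073, 2451]: sample 11 = 2594 > UCL.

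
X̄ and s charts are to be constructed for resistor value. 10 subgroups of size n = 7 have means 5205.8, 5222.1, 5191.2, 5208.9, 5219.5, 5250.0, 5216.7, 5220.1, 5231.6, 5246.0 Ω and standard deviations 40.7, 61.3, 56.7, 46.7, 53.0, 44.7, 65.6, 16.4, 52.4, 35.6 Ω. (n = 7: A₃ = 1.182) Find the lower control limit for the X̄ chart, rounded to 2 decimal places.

5165.27

X̄̄ = (5205.8 + 5222.1 + 5191.2 + 5208.9 + 5219.5 + 5250.0 + 5216.7 + 5220.1 + 5231.6 + 5246.0) / 10 = 5221.1900
s̄ = (40.7 + 61.3 + 56.7 + 46.7 + 53.0 + 44.7 + 65.6 + 16.4 + 52.4 + 35.6) / 10 = 47.3100
LCL = X̄̄ − A₃·s̄ = 5221.1900 − 1.182 × 47.3100 = 5165.2696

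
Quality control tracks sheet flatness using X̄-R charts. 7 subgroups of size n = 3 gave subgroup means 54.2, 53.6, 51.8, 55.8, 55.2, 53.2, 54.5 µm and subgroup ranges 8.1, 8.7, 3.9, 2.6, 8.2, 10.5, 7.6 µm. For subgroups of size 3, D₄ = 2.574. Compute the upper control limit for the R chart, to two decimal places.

18.24

R̄ = (8.1 + 8.7 + 3.9 + 2.6 + 8.2 + 10.5 + 7.6) / 7 = 49.6000 / 7 = 7.0857
UCL_R = D₄·R̄ = 2.574 × 7.0857 = 18.2386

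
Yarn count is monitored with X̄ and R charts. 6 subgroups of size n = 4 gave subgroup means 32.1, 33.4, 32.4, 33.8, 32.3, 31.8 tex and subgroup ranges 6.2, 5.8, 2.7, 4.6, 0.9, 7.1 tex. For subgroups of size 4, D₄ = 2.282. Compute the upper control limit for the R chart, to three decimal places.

R̄ = (6.2 + 5.8 + 2.7 + 4.6 + 0.9 + 7.1) / 6 = 27.3000 / 6 = 4.5500
UCL_R = D₄·R̄ = 2.282 × 4.5500 = 10.3831

10.383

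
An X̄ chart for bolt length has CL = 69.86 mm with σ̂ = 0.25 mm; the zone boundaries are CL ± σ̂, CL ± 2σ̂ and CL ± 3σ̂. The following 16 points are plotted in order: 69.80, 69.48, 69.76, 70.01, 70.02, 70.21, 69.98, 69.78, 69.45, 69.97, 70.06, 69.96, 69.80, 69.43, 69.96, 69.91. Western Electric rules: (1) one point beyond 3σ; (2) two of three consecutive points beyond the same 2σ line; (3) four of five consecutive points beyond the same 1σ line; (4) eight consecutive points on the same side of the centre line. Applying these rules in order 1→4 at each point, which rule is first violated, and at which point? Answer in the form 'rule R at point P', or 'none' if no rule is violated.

none

Zone of each point (C = within 1σ̂, B = 1σ̂–2σ̂, A = 2σ̂–3σ̂, * = beyond 3σ̂; sign = side of CL): 1:-C, 2:-B, 3:-C, 4:+C, 5:+C, 6:+B, 7:+C, 8:-C, 9:-B, 10:+C, 11:+C, 12:+C, 13:-C, 14:-B, 15:+C, 16:+C
No rule fires across all 16 points.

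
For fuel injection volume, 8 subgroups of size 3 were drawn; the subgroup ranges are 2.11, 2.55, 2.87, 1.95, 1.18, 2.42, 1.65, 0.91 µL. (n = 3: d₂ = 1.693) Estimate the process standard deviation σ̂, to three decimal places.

1.155

R̄ = (2.11 + 2.55 + 2.87 + 1.95 + 1.18 + 2.42 + 1.65 + 0.91) / 8 = 1.9550
σ̂ = R̄ / d₂ = 1.9550 / 1.693 = 1.1548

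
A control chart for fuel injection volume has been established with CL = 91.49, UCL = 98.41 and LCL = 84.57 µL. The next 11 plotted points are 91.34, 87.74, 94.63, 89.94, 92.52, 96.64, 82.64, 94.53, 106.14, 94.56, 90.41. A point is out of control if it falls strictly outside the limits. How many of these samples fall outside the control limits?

Compare each point to [84.57, 98.41]: sample 7 = 82.64 < LCL; sample 9 = 106.14 > UCL.

2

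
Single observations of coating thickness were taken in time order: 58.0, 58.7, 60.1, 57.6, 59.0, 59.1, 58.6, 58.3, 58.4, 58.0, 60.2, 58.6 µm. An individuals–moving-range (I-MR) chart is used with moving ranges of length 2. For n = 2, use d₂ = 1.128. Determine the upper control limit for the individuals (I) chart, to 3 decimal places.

61.425

X̄ = (58.0 + 58.7 + 60.1 + 57.6 + 59.0 + 59.1 + 58.6 + 58.3 + 58.4 + 58.0 + 60.2 + 58.6) / 12 = 58.7167
Moving ranges: 0.7, 1.4, 2.5, 1.4, 0.1, 0.5, 0.3, 0.1, 0.4, 2.2, 1.6; M̄R̄ = 11.2000 / 11 = 1.0182
UCL = X̄ + 3·M̄R̄/d₂ = 58.7167 + 3 × 1.0182 / 1.128 = 61.4246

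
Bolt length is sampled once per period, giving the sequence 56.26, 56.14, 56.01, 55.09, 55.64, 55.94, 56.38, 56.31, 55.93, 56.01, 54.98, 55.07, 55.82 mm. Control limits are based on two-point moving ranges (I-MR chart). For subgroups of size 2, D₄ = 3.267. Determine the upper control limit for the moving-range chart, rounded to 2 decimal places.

1.32

Moving ranges: 0.12, 0.13, 0.92, 0.55, 0.30, 0.44, 0.07, 0.38, 0.08, 1.03, 0.09, 0.75; M̄R̄ = 4.8600 / 12 = 0.4050
UCL_MR = D₄·M̄R̄ = 3.267 × 0.4050 = 1.3231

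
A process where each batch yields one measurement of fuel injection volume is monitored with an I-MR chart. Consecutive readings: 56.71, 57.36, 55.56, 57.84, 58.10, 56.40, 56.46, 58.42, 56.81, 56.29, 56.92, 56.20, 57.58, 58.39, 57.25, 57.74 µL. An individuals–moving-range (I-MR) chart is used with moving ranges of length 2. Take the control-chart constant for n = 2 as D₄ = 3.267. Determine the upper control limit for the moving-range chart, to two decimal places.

3.49

Moving ranges: 0.65, 1.80, 2.28, 0.26, 1.70, 0.06, 1.96, 1.61, 0.52, 0.63, 0.72, 1.38, 0.81, 1.14, 0.49; M̄R̄ = 16.0100 / 15 = 1.0673
UCL_MR = D₄·M̄R̄ = 3.267 × 1.0673 = 3.4870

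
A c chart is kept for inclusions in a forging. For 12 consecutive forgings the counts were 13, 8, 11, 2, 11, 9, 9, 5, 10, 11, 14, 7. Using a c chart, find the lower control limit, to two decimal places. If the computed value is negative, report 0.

0.08

c̄ = (13 + 8 + 11 + 2 + 11 + 9 + 9 + 5 + 10 + 11 + 14 + 7) / 12 = 110 / 12 = 9.1667
LCL = c̄ − 3√c̄ = 9.1667 − 3 × 3.0277 = 0.0837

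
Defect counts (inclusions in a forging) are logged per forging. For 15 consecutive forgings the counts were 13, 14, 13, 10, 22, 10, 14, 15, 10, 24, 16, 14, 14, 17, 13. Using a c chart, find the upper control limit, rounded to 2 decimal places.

c̄ = (13 + 14 + 13 + 10 + 22 + 10 + 14 + 15 + 10 + 24 + 16 + 14 + 14 + 17 + 13) / 15 = 219 / 15 = 14.6000
UCL = c̄ + 3√c̄ = 14.6000 + 3 × √14.6000 = 14.6000 + 3 × 3.8210 = 26.0630

26.06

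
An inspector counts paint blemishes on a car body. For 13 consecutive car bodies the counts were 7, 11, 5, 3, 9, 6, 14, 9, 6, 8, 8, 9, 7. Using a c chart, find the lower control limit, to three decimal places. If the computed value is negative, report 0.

c̄ = (7 + 11 + 5 + 3 + 9 + 6 + 14 + 9 + 6 + 8 + 8 + 9 + 7) / 13 = 102 / 13 = 7.8462
LCL = c̄ − 3√c̄ = 7.8462 − 3 × 2.8011 = -0.5571 → 0 (cannot be negative)

0.000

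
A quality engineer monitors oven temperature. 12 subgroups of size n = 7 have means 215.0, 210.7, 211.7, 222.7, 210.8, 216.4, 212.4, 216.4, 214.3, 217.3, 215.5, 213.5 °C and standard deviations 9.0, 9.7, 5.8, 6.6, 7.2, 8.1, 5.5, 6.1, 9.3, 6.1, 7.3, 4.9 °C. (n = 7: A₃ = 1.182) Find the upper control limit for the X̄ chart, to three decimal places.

223.157

X̄̄ = (215.0 + 210.7 + 211.7 + 222.7 + 210.8 + 216.4 + 212.4 + 216.4 + 214.3 + 217.3 + 215.5 + 213.5) / 12 = 214.7250
s̄ = (9.0 + 9.7 + 5.8 + 6.6 + 7.2 + 8.1 + 5.5 + 6.1 + 9.3 + 6.1 + 7.3 + 4.9) / 12 = 7.1333
UCL = X̄̄ + A₃·s̄ = 214.7250 + 1.182 × 7.1333 = 223.1566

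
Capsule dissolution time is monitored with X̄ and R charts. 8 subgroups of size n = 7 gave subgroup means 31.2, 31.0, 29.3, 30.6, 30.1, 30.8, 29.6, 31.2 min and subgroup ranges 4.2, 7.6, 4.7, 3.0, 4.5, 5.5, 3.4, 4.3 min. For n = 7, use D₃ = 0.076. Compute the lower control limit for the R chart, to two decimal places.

R̄ = (4.2 + 7.6 + 4.7 + 3.0 + 4.5 + 5.5 + 3.4 + 4.3) / 8 = 37.2000 / 8 = 4.6500
LCL_R = D₃·R̄ = 0.076 × 4.6500 = 0.3534

0.35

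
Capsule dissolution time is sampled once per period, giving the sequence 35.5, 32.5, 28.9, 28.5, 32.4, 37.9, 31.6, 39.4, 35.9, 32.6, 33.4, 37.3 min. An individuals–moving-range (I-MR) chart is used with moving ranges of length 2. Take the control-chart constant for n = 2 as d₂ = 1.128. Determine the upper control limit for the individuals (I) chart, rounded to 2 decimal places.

X̄ = (35.5 + 32.5 + 28.9 + 28.5 + 32.4 + 37.9 + 31.6 + 39.4 + 35.9 + 32.6 + 33.4 + 37.3) / 12 = 33.8250
Moving ranges: 3.0, 3.6, 0.4, 3.9, 5.5, 6.3, 7.8, 3.5, 3.3, 0.8, 3.9; M̄R̄ = 42.0000 / 11 = 3.8182
UCL = X̄ + 3·M̄R̄/d₂ = 33.8250 + 3 × 3.8182 / 1.128 = 43.9797

43.98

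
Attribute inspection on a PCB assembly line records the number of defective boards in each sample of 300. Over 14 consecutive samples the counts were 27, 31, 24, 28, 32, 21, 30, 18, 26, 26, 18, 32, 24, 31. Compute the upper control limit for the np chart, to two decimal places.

40.98

p̄ = Σdᵢ / (k·n) = 368 / (14 × 300) = 0.08762
UCL = np̄ + 3·√(np̄(1−p̄)) = 26.2857 + 3 × √(26.2857×0.91238) = 26.2857 + 3 × 4.8972 = 40.9773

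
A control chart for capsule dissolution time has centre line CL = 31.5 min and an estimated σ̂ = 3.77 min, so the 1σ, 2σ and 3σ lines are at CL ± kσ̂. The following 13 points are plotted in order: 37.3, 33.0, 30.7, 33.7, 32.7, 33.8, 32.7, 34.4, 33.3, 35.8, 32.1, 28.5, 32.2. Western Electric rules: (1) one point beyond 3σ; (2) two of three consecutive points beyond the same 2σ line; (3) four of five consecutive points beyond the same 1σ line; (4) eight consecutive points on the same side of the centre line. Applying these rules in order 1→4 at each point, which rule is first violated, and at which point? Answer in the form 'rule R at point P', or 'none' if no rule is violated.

rule 4 at point 11

Zone of each point (C = within 1σ̂, B = 1σ̂–2σ̂, A = 2σ̂–3σ̂, * = beyond 3σ̂; sign = side of CL): 1:+B, 2:+C, 3:-C, 4:+C, 5:+C, 6:+C, 7:+C, 8:+C, 9:+C, 10:+B, 11:+C, 12:-C, 13:+C
Rule 4 (eight consecutive points on the same side of the centre line) is satisfied at point 11.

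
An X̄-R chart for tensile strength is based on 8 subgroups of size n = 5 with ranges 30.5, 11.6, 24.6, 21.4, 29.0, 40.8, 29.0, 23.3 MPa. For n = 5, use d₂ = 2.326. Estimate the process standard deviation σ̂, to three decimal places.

11.296

R̄ = (30.5 + 11.6 + 24.6 + 21.4 + 29.0 + 40.8 + 29.0 + 23.3) / 8 = 26.2750
σ̂ = R̄ / d₂ = 26.2750 / 2.326 = 11.2962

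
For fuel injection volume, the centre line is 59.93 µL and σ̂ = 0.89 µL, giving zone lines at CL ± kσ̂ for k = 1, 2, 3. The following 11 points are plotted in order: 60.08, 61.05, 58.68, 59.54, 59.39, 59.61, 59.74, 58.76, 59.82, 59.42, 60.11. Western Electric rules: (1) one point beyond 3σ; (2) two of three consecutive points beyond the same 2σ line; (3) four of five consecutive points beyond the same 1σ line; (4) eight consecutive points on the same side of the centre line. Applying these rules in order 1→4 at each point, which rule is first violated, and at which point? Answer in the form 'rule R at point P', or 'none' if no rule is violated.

rule 4 at point 10

Zone of each point (C = within 1σ̂, B = 1σ̂–2σ̂, A = 2σ̂–3σ̂, * = beyond 3σ̂; sign = side of CL): 1:+C, 2:+B, 3:-B, 4:-C, 5:-C, 6:-C, 7:-C, 8:-B, 9:-C, 10:-C, 11:+C
Rule 4 (eight consecutive points on the same side of the centre line) is satisfied at point 10.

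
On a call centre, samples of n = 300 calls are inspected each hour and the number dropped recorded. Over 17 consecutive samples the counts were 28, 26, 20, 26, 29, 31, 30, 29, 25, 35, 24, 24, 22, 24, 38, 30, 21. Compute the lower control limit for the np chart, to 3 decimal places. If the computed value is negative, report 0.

12.262

p̄ = Σdᵢ / (k·n) = 462 / (17 × 300) = 0.09059
LCL = np̄ − 3·√(np̄(1−p̄)) = 27.1765 − 3 × 4.9714 = 12.2623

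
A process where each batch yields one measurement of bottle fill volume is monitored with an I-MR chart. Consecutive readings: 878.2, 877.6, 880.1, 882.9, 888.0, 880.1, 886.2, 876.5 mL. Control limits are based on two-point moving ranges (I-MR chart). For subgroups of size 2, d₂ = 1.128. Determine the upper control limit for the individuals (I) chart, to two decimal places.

X̄ = (878.2 + 877.6 + 880.1 + 882.9 + 888.0 + 880.1 + 886.2 + 876.5) / 8 = 881.2000
Moving ranges: 0.6, 2.5, 2.8, 5.1, 7.9, 6.1, 9.7; M̄R̄ = 34.7000 / 7 = 4.9571
UCL = X̄ + 3·M̄R̄/d₂ = 881.2000 + 3 × 4.9571 / 1.128 = 894.3839

894.38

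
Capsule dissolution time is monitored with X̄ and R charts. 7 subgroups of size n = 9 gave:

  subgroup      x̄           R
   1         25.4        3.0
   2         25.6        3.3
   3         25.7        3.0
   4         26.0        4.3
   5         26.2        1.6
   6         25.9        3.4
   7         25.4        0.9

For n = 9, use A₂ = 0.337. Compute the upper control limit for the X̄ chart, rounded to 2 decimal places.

X̄̄ = (25.4 + 25.6 + 25.7 + 26.0 + 26.2 + 25.9 + 25.4) / 7 = 180.2000 / 7 = 25.7429
R̄ = (3.0 + 3.3 + 3.0 + 4.3 + 1.6 + 3.4 + 0.9) / 7 = 19.5000 / 7 = 2.7857
UCL = X̄̄ + A₂·R̄ = 25.7429 + 0.337 × 2.7857 = 26.6816

26.68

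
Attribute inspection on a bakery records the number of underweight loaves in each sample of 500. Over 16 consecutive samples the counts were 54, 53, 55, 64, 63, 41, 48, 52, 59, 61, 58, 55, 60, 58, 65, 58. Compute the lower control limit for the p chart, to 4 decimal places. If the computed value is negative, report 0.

0.0705

p̄ = Σdᵢ / (k·n) = 904 / (16 × 500) = 0.11300
LCL = p̄ − 3·√(p̄(1−p̄)/n) = 0.11300 − 3 × 0.01416 = 0.07052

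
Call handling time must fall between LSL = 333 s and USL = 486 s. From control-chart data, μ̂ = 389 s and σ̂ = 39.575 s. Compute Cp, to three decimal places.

Cp = (USL − LSL) / (6σ̂) = (486 − 333) / (6 × 39.575) = 153.0000 / 237.4500 = 0.6443

0.644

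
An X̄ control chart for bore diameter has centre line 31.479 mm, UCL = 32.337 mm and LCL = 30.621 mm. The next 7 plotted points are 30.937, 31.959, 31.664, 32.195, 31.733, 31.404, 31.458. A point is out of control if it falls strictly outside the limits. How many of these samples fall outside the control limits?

All 7 points lie within [30.621, 32.337].

0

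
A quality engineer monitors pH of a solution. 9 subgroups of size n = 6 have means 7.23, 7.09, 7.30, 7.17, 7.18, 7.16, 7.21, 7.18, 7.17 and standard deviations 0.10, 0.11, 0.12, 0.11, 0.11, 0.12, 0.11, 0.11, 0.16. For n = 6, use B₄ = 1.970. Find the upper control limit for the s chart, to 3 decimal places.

s̄ = (0.10 + 0.11 + 0.12 + 0.11 + 0.11 + 0.12 + 0.11 + 0.11 + 0.16) / 9 = 0.1167
UCL_s = B₄·s̄ = 1.970 × 0.1167 = 0.2298

0.230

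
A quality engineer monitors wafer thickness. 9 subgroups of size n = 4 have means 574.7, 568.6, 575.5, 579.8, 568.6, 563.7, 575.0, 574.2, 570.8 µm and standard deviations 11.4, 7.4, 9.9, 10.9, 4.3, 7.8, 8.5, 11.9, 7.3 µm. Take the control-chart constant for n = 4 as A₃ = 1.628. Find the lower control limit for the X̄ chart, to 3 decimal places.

557.960

X̄̄ = (574.7 + 568.6 + 575.5 + 579.8 + 568.6 + 563.7 + 575.0 + 574.2 + 570.8) / 9 = 572.3222
s̄ = (11.4 + 7.4 + 9.9 + 10.9 + 4.3 + 7.8 + 8.5 + 11.9 + 7.3) / 9 = 8.8222
LCL = X̄̄ − A₃·s̄ = 572.3222 − 1.628 × 8.8222 = 557.9596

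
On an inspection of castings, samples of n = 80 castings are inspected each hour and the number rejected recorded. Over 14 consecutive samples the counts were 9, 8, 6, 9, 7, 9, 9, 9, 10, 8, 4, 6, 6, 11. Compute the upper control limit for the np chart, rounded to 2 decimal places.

15.95

p̄ = Σdᵢ / (k·n) = 111 / (14 × 80) = 0.09911
UCL = np̄ + 3·√(np̄(1−p̄)) = 7.9286 + 3 × √(7.9286×0.90089) = 7.9286 + 3 × 2.6726 = 15.9464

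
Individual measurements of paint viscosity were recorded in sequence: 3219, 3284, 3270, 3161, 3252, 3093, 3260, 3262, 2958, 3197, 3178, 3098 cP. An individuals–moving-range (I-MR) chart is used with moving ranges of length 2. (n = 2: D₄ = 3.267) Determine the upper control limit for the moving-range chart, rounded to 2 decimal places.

370.95

Moving ranges: 65, 14, 109, 91, 159, 167, 2, 304, 239, 19, 80; M̄R̄ = 1249.0000 / 11 = 113.5455
UCL_MR = D₄·M̄R̄ = 3.267 × 113.5455 = 370.9530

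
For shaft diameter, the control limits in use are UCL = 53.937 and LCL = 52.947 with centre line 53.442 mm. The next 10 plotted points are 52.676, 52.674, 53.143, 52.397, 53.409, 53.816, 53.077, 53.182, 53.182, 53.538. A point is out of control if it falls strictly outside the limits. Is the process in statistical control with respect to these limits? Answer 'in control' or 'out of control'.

out of control

Compare each point to [52.947, 53.937]: sample 1 = 52.676 < LCL; sample 2 = 52.674 < LCL; sample 4 = 52.397 < LCL.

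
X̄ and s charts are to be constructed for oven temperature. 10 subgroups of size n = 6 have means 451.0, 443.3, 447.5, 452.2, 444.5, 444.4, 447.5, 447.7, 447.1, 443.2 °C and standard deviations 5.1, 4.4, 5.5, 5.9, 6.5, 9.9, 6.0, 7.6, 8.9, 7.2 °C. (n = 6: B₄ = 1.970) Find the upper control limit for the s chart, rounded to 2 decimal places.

s̄ = (5.1 + 4.4 + 5.5 + 5.9 + 6.5 + 9.9 + 6.0 + 7.6 + 8.9 + 7.2) / 10 = 6.7000
UCL_s = B₄·s̄ = 1.970 × 6.7000 = 13.1990

13.20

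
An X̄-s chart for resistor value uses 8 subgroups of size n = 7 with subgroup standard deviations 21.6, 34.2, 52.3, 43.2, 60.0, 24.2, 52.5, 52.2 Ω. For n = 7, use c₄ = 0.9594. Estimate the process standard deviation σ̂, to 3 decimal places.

44.325

s̄ = (21.6 + 34.2 + 52.3 + 43.2 + 60.0 + 24.2 + 52.5 + 52.2) / 8 = 42.5250
σ̂ = s̄ / c₄ = 42.5250 / 0.9594 = 44.3246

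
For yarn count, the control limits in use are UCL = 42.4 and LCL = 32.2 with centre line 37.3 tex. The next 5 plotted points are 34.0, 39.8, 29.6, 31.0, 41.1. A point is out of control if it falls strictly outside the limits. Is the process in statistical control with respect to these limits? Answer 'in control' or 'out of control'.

out of control

Compare each point to [32.2, 42.4]: sample 3 = 29.6 < LCL; sample 4 = 31.0 < LCL.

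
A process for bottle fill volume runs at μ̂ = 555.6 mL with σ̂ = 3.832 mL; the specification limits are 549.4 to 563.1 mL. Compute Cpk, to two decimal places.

Cpu = (USL − μ̂) / (3σ̂) = (563.1 − 555.6) / (3 × 3.832) = 0.6524; Cpl = (μ̂ − LSL) / (3σ̂) = (555.6 − 549.4) / (3 × 3.832) = 0.5393; Cpk = min(Cpu, Cpl) = 0.5393

0.54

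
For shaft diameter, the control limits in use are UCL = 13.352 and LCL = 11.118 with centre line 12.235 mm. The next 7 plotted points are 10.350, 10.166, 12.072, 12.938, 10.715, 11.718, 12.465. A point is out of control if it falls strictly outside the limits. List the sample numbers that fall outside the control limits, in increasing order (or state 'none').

Compare each point to [11.118, 13.352]: sample 1 = 10.350 < LCL; sample 2 = 10.166 < LCL; sample 5 = 10.715 < LCL.

1, 2, 5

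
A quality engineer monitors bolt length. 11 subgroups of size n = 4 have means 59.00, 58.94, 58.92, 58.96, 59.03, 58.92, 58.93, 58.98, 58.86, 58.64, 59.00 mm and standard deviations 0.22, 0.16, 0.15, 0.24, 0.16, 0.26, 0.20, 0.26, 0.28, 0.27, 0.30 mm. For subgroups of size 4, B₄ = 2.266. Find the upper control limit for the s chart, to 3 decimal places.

s̄ = (0.22 + 0.16 + 0.15 + 0.24 + 0.16 + 0.26 + 0.20 + 0.26 + 0.28 + 0.27 + 0.30) / 11 = 0.2273
UCL_s = B₄·s̄ = 2.266 × 0.2273 = 0.5150

0.515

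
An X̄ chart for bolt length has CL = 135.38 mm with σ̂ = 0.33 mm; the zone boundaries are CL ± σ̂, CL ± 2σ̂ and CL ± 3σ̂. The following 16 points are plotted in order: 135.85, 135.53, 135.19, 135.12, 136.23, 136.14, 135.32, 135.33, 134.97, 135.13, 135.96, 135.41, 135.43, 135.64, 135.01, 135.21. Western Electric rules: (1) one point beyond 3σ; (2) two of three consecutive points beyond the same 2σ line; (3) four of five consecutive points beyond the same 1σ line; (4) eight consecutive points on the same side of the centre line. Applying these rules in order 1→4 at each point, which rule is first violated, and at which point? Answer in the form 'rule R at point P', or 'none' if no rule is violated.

Zone of each point (C = within 1σ̂, B = 1σ̂–2σ̂, A = 2σ̂–3σ̂, * = beyond 3σ̂; sign = side of CL): 1:+B, 2:+C, 3:-C, 4:-C, 5:+A, 6:+A, 7:-C, 8:-C, 9:-B, 10:-C, 11:+B, 12:+C, 13:+C, 14:+C, 15:-B, 16:-C
Rule 2 (two of three consecutive points beyond the same 2σ limit) is satisfied at point 6.

rule 2 at point 6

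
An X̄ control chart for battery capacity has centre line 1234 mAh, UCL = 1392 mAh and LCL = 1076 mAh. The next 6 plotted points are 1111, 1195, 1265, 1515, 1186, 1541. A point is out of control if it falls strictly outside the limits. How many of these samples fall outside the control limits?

2

Compare each point to [1076, 1392]: sample 4 = 1515 > UCL; sample 6 = 1541 > UCL.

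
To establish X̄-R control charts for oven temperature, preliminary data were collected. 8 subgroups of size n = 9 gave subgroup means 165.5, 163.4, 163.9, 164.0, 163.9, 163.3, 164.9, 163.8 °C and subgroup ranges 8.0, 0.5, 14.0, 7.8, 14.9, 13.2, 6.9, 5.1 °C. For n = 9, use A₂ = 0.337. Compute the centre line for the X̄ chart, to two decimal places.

X̄̄ = (165.5 + 163.4 + 163.9 + 164.0 + 163.9 + 163.3 + 164.9 + 163.8) / 8 = 1312.7000 / 8 = 164.0875
CL = X̄̄ = 164.0875

164.09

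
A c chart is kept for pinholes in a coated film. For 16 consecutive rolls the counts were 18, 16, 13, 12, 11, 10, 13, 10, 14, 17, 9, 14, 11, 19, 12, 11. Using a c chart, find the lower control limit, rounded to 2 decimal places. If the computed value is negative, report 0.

2.26

c̄ = (18 + 16 + 13 + 12 + 11 + 10 + 13 + 10 + 14 + 17 + 9 + 14 + 11 + 19 + 12 + 11) / 16 = 210 / 16 = 13.1250
LCL = c̄ − 3√c̄ = 13.1250 − 3 × 3.6228 = 2.2565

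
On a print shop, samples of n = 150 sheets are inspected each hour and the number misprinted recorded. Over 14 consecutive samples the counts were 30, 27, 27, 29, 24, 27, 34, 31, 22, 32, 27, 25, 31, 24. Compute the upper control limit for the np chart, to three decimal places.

p̄ = Σdᵢ / (k·n) = 390 / (14 × 150) = 0.18571
UCL = np̄ + 3·√(np̄(1−p̄)) = 27.8571 + 3 × √(27.8571×0.81429) = 27.8571 + 3 × 4.7627 = 42.1454

42.145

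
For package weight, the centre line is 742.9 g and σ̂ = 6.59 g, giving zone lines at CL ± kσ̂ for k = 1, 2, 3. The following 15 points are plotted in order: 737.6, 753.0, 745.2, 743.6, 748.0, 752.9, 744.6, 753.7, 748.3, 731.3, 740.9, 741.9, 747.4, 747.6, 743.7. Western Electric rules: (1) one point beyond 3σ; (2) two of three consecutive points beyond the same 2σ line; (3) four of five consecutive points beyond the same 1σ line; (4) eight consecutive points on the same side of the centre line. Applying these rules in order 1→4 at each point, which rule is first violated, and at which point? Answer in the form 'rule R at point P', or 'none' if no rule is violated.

Zone of each point (C = within 1σ̂, B = 1σ̂–2σ̂, A = 2σ̂–3σ̂, * = beyond 3σ̂; sign = side of CL): 1:-C, 2:+B, 3:+C, 4:+C, 5:+C, 6:+B, 7:+C, 8:+B, 9:+C, 10:-B, 11:-C, 12:-C, 13:+C, 14:+C, 15:+C
Rule 4 (eight consecutive points on the same side of the centre line) is satisfied at point 9.

rule 4 at point 9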